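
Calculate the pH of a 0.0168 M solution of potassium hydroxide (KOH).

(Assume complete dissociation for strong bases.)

[OH⁻] = 0.0168 M for strong base. pOH = -log[OH⁻] = 1.77, pH = 14 - pOH

pH = 12.23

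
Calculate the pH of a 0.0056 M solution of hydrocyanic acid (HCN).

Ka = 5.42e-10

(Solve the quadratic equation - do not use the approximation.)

x² + Ka×x - Ka×C = 0. Using quadratic formula: [H⁺] = 1.7419e-06

pH = 5.76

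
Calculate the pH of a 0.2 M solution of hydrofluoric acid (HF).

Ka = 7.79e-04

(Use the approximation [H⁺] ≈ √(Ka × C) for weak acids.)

[H⁺] = √(Ka × C) = √(7.79e-04 × 0.2) = 1.2482e-02. pH = -log(1.2482e-02)

pH = 1.90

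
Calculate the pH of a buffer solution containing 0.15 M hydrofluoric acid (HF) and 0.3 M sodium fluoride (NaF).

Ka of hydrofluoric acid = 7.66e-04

pKa = -log(7.66e-04) = 3.12. pH = pKa + log([A⁻]/[HA]) = 3.12 + log(0.3/0.15)

pH = 3.42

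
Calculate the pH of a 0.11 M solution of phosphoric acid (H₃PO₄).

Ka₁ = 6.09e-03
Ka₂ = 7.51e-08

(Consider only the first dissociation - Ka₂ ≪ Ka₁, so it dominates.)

First dissociation dominates. From Ka₁ = [H⁺][HA⁻]/[H₂A], x² + Ka₁·x − Ka₁·C = 0 with C = 0.11 M and Ka₁ = 6.09e-03. Solving: [H⁺] = (−Ka₁ + √(Ka₁² + 4·Ka₁·C)) / 2 = 2.3016e-02 M. pH = -log(2.3016e-02) = 1.64.

pH = 1.64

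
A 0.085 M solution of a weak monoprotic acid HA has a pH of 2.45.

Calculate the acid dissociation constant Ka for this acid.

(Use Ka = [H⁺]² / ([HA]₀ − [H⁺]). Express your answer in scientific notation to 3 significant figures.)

[H⁺] = 10^(−pH) = 10^(−2.45) = 3.548e-03 M. For HA ⇌ H⁺ + A⁻, Ka = [H⁺][A⁻]/[HA] = [H⁺]² / ([HA]₀ − [H⁺]) = (3.548e-03)² / (0.085 − 3.548e-03) = 1.55e-04.

K_a = 1.55e-04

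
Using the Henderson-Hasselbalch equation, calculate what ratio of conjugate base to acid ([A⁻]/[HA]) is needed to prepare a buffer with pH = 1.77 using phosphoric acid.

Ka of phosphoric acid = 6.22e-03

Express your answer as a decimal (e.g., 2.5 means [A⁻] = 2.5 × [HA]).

pKa = -log(6.22e-03) = 2.2062. pH = pKa + log([A⁻]/[HA]), so log([A⁻]/[HA]) = pH − pKa = 1.77 − 2.2062 = -0.4362. [A⁻]/[HA] = 10^(-0.4362) = 0.366

[A⁻]/[HA] = 0.366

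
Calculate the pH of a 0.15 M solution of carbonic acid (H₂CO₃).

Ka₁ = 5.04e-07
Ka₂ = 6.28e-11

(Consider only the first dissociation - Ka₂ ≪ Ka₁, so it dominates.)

First dissociation dominates. From Ka₁ = [H⁺][HA⁻]/[H₂A], x² + Ka₁·x − Ka₁·C = 0 with C = 0.15 M and Ka₁ = 5.04e-07. Solving: [H⁺] = (−Ka₁ + √(Ka₁² + 4·Ka₁·C)) / 2 = 2.7470e-04 M. pH = -log(2.7470e-04) = 3.56.

pH = 3.56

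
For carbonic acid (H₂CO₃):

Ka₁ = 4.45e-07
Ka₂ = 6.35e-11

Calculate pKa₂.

pKa₂ = -log(Ka₂) = -log(6.35e-11) = 10.20.

pK_{a2} = 10.20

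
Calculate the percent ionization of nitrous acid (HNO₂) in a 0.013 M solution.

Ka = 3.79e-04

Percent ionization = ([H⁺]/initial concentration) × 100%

Using Ka equilibrium: x² + Ka×x - Ka×C = 0. Solving: [H⁺] = 2.0383e-03. Percent = (2.0383e-03/0.013) × 100

Percent ionization = 15.7%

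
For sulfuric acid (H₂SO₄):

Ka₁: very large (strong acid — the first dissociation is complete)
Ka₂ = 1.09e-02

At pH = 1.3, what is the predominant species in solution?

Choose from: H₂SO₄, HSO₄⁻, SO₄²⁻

The first dissociation is complete, so H₂SO₄ itself is never the predominant species in water; pKa₂ = -log(1.09e-02) = 1.96. For a polyprotic acid the predominant species crosses at each pKa: below pKa_n the protonated form dominates, above it the deprotonated form does. At pH = 1.3, the predominant species is HSO₄⁻.

HSO₄⁻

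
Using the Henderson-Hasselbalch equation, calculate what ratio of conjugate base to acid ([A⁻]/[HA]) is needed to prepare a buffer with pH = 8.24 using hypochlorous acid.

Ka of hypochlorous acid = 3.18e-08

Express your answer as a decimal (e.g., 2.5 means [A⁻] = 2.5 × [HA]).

pKa = -log(3.18e-08) = 7.4976. pH = pKa + log([A⁻]/[HA]), so log([A⁻]/[HA]) = pH − pKa = 8.24 − 7.4976 = 0.7424. [A⁻]/[HA] = 10^(0.7424) = 5.53

[A⁻]/[HA] = 5.53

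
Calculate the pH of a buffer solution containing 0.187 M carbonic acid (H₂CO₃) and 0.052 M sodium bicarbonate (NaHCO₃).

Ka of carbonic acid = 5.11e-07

pKa = -log(5.11e-07) = 6.29. pH = pKa + log([A⁻]/[HA]) = 6.29 + log(0.052/0.187)

pH = 5.74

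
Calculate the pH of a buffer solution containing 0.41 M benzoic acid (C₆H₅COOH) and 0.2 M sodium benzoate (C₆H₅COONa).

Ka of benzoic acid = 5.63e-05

pKa = -log(5.63e-05) = 4.25. pH = pKa + log([A⁻]/[HA]) = 4.25 + log(0.2/0.41)

pH = 3.94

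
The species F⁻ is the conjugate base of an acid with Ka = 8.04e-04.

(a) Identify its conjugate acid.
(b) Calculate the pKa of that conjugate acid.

(a) The conjugate acid is formed by adding one H⁺ to F⁻, giving HF. (b) pKa = -log(Ka) = -log(8.04e-04) = 3.09.

Conjugate acid: HF; pK_a = 3.09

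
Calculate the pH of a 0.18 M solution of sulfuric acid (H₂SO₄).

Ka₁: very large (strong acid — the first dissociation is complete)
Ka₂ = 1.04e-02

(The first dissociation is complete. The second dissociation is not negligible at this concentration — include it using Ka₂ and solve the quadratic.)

First dissociation is complete: [H⁺]₀ = [HSO₄⁻]₀ = C = 0.18 M. Second dissociation HSO₄⁻ ⇌ H⁺ + SO₄²⁻: let x = [SO₄²⁻]. Ka₂ = (C + x)·x / (C − x) = 1.04e-02 → x² + (C + Ka₂)·x − Ka₂·C = 0 → x² + 0.19040·x − 1.872e-03 = 0. x = (−0.19040 + √(0.19040² + 4 × 1.872e-03)) / 2 = 9.3707e-03 M. [H⁺] = C + x = 0.18 + 9.3707e-03 = 1.8937e-01 M. pH = -log(1.8937e-01) = 0.72.

pH = 0.72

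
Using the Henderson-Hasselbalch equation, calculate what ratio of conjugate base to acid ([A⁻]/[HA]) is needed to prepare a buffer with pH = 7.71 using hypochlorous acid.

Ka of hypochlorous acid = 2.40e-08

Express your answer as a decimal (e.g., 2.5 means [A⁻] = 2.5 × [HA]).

pKa = -log(2.40e-08) = 7.6198. pH = pKa + log([A⁻]/[HA]), so log([A⁻]/[HA]) = pH − pKa = 7.71 − 7.6198 = 0.0902. [A⁻]/[HA] = 10^(0.0902) = 1.23

[A⁻]/[HA] = 1.23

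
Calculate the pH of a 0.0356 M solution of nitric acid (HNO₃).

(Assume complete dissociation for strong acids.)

[H⁺] = 0.0356 M for strong acid. pH = -log[H⁺] = -log(0.0356)

pH = 1.45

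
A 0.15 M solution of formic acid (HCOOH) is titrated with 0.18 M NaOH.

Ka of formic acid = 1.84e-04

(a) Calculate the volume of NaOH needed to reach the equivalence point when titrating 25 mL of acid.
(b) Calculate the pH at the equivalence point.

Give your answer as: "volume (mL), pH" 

moles acid = 0.15 × 25/1000 = 0.00375 mol; V_base = moles/0.18 × 1000 = 20.8 mL. At equivalence only the conjugate base is present: [A⁻] = 0.00375/0.046 = 8.1818e-02 M. Kb = Kw/Ka = 5.43e-11; [OH⁻] = √(Kb × [A⁻]) = 2.1087e-06; pOH = 5.68; pH = 14 - pOH = 8.32.

V = 20.8 mL, pH = 8.32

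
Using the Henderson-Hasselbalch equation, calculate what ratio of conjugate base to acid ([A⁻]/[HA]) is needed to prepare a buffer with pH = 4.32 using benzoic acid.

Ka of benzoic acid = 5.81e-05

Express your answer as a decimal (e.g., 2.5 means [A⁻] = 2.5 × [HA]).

pKa = -log(5.81e-05) = 4.2358. pH = pKa + log([A⁻]/[HA]), so log([A⁻]/[HA]) = pH − pKa = 4.32 − 4.2358 = 0.0842. [A⁻]/[HA] = 10^(0.0842) = 1.21

[A⁻]/[HA] = 1.21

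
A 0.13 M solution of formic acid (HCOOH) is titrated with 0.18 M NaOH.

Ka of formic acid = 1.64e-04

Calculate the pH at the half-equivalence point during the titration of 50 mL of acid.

At half-equivalence [HA] = [A⁻], so Henderson-Hasselbalch gives pH = pKa = -log(1.64e-04) = 3.79.

pH = pKa = 3.79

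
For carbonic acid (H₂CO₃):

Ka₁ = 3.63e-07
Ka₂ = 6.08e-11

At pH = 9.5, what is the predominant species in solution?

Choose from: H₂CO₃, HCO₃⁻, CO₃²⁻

pKa₁ = 6.44, pKa₂ = 10.22. For a polyprotic acid the predominant species crosses at each pKa: below pKa_n the protonated form dominates, above it the deprotonated form does. At pH = 9.5, the predominant species is HCO₃⁻.

HCO₃⁻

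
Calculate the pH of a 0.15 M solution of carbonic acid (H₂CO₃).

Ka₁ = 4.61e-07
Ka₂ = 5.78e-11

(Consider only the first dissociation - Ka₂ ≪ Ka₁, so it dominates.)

First dissociation dominates. From Ka₁ = [H⁺][HA⁻]/[H₂A], x² + Ka₁·x − Ka₁·C = 0 with C = 0.15 M and Ka₁ = 4.61e-07. Solving: [H⁺] = (−Ka₁ + √(Ka₁² + 4·Ka₁·C)) / 2 = 2.6273e-04 M. pH = -log(2.6273e-04) = 3.58.

pH = 3.58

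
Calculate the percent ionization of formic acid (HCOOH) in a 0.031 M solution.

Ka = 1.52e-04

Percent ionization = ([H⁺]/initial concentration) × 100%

Using Ka equilibrium: x² + Ka×x - Ka×C = 0. Solving: [H⁺] = 2.0960e-03. Percent = (2.0960e-03/0.031) × 100

Percent ionization = 6.76%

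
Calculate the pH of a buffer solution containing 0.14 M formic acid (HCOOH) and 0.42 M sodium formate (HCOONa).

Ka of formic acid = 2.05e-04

pKa = -log(2.05e-04) = 3.69. pH = pKa + log([A⁻]/[HA]) = 3.69 + log(0.42/0.14)

pH = 4.17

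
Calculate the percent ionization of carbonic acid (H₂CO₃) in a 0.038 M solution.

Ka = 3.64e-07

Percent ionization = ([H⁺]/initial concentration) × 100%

Using Ka equilibrium: x² + Ka×x - Ka×C = 0. Solving: [H⁺] = 1.1743e-04. Percent = (1.1743e-04/0.038) × 100

Percent ionization = 0.309%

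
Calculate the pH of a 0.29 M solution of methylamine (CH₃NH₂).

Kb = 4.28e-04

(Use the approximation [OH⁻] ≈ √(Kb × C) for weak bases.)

[OH⁻] = √(Kb × C) = √(4.28e-04 × 0.29) = 1.1141e-02. pOH = 1.95, pH = 14 - pOH

pH = 12.05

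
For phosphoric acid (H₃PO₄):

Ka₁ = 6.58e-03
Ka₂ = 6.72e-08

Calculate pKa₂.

pKa₂ = -log(Ka₂) = -log(6.72e-08) = 7.17.

pK_{a2} = 7.17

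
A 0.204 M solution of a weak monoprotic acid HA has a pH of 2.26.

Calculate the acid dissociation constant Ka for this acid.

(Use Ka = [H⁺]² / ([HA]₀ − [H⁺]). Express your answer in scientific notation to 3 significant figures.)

[H⁺] = 10^(−pH) = 10^(−2.26) = 5.495e-03 M. For HA ⇌ H⁺ + A⁻, Ka = [H⁺][A⁻]/[HA] = [H⁺]² / ([HA]₀ − [H⁺]) = (5.495e-03)² / (0.204 − 5.495e-03) = 1.52e-04.

K_a = 1.52e-04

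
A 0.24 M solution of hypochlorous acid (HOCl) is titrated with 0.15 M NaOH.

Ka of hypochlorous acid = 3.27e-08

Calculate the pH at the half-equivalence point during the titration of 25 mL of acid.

At half-equivalence [HA] = [A⁻], so Henderson-Hasselbalch gives pH = pKa = -log(3.27e-08) = 7.49.

pH = pKa = 7.49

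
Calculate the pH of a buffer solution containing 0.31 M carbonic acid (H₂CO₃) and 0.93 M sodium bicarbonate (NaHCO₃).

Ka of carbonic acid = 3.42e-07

pKa = -log(3.42e-07) = 6.47. pH = pKa + log([A⁻]/[HA]) = 6.47 + log(0.93/0.31)

pH = 6.94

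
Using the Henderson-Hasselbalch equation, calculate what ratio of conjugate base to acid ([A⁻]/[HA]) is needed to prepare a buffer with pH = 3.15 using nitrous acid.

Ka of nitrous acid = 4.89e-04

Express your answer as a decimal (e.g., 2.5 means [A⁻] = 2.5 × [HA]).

pKa = -log(4.89e-04) = 3.3107. pH = pKa + log([A⁻]/[HA]), so log([A⁻]/[HA]) = pH − pKa = 3.15 − 3.3107 = -0.1607. [A⁻]/[HA] = 10^(-0.1607) = 0.691

[A⁻]/[HA] = 0.691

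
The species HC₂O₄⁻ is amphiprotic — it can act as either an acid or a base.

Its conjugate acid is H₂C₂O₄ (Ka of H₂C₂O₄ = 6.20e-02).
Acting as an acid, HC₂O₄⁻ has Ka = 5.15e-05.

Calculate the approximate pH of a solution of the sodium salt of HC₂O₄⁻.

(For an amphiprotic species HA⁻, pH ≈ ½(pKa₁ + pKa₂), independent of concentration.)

pKa₁ = -log(6.20e-02) = 1.21; pKa₂ = -log(5.15e-05) = 4.29. For an amphiprotic species, pH ≈ ½(pKa₁ + pKa₂) = ½(1.21 + 4.29) = 2.75.

pH = 2.75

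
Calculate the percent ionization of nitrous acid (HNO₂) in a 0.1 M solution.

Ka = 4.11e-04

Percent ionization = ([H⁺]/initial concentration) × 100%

Using Ka equilibrium: x² + Ka×x - Ka×C = 0. Solving: [H⁺] = 6.2087e-03. Percent = (6.2087e-03/0.1) × 100

Percent ionization = 6.21%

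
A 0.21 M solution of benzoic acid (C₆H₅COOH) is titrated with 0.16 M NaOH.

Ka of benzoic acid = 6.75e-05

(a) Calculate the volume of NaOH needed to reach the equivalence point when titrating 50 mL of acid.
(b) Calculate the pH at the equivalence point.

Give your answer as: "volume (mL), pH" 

moles acid = 0.21 × 50/1000 = 0.0105 mol; V_base = moles/0.16 × 1000 = 65.6 mL. At equivalence only the conjugate base is present: [A⁻] = 0.0105/0.116 = 9.0811e-02 M. Kb = Kw/Ka = 1.48e-10; [OH⁻] = √(Kb × [A⁻]) = 3.6679e-06; pOH = 5.44; pH = 14 - pOH = 8.56.

V = 65.6 mL, pH = 8.56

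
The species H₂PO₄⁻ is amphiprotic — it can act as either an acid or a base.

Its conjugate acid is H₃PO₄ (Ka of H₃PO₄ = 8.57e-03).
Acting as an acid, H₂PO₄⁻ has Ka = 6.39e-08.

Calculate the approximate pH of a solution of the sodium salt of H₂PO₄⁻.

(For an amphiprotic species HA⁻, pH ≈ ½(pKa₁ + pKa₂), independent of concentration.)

pKa₁ = -log(8.57e-03) = 2.07; pKa₂ = -log(6.39e-08) = 7.19. For an amphiprotic species, pH ≈ ½(pKa₁ + pKa₂) = ½(2.07 + 7.19) = 4.63.

pH = 4.63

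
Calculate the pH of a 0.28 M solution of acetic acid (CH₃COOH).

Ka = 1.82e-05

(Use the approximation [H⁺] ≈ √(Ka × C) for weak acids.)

[H⁺] = √(Ka × C) = √(1.82e-05 × 0.28) = 2.2574e-03. pH = -log(2.2574e-03)

pH = 2.65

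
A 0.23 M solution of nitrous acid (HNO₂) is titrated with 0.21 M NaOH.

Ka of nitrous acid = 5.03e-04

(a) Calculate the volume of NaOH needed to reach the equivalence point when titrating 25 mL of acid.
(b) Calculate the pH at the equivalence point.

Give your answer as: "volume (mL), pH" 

moles acid = 0.23 × 25/1000 = 0.00575 mol; V_base = moles/0.21 × 1000 = 27.4 mL. At equivalence only the conjugate base is present: [A⁻] = 0.00575/0.052 = 1.0977e-01 M. Kb = Kw/Ka = 1.99e-11; [OH⁻] = √(Kb × [A⁻]) = 1.4773e-06; pOH = 5.83; pH = 14 - pOH = 8.17.

V = 27.4 mL, pH = 8.17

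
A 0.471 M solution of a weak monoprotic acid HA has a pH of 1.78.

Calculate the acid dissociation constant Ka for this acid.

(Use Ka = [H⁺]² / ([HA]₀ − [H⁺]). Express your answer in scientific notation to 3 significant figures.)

[H⁺] = 10^(−pH) = 10^(−1.78) = 1.660e-02 M. For HA ⇌ H⁺ + A⁻, Ka = [H⁺][A⁻]/[HA] = [H⁺]² / ([HA]₀ − [H⁺]) = (1.660e-02)² / (0.471 − 1.660e-02) = 6.06e-04.

K_a = 6.06e-04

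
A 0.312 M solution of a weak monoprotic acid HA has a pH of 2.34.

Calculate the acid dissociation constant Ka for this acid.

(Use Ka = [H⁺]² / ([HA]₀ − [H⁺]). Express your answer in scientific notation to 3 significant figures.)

[H⁺] = 10^(−pH) = 10^(−2.34) = 4.571e-03 M. For HA ⇌ H⁺ + A⁻, Ka = [H⁺][A⁻]/[HA] = [H⁺]² / ([HA]₀ − [H⁺]) = (4.571e-03)² / (0.312 − 4.571e-03) = 6.80e-05.

K_a = 6.80e-05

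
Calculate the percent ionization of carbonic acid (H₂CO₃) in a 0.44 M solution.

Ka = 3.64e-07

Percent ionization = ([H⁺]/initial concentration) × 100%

Using Ka equilibrium: x² + Ka×x - Ka×C = 0. Solving: [H⁺] = 4.0002e-04. Percent = (4.0002e-04/0.44) × 100

Percent ionization = 0.0909%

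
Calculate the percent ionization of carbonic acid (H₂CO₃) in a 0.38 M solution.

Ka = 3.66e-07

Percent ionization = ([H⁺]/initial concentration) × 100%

Using Ka equilibrium: x² + Ka×x - Ka×C = 0. Solving: [H⁺] = 3.7275e-04. Percent = (3.7275e-04/0.38) × 100

Percent ionization = 0.0981%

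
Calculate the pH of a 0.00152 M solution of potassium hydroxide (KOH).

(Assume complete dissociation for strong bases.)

[OH⁻] = 0.00152 M for strong base. pOH = -log[OH⁻] = 2.82, pH = 14 - pOH

pH = 11.18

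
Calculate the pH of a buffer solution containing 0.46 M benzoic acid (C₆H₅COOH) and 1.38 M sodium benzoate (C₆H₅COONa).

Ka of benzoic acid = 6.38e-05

pKa = -log(6.38e-05) = 4.20. pH = pKa + log([A⁻]/[HA]) = 4.20 + log(1.38/0.46)

pH = 4.67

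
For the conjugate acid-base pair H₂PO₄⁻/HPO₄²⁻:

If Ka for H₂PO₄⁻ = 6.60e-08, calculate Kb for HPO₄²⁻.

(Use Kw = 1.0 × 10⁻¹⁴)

For a conjugate pair Ka × Kb = Kw, so Kb = Kw/Ka = 1.0 × 10⁻¹⁴ / 6.60e-08 = 1.52e-07.

K_b = 1.52e-07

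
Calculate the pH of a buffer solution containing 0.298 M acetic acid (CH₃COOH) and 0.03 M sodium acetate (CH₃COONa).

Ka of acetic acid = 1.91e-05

pKa = -log(1.91e-05) = 4.72. pH = pKa + log([A⁻]/[HA]) = 4.72 + log(0.03/0.298)

pH = 3.72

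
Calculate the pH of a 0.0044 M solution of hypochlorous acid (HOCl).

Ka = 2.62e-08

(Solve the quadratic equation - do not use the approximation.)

x² + Ka×x - Ka×C = 0. Using quadratic formula: [H⁺] = 1.0724e-05

pH = 4.97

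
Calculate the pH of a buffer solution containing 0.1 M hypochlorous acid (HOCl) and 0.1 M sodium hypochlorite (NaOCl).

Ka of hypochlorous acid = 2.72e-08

pKa = -log(2.72e-08) = 7.57. pH = pKa + log([A⁻]/[HA]) = 7.57 + log(0.1/0.1)

pH = 7.57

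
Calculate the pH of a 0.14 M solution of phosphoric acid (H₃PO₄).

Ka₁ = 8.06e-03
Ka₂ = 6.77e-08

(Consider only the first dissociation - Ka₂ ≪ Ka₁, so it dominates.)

First dissociation dominates. From Ka₁ = [H⁺][HA⁻]/[H₂A], x² + Ka₁·x − Ka₁·C = 0 with C = 0.14 M and Ka₁ = 8.06e-03. Solving: [H⁺] = (−Ka₁ + √(Ka₁² + 4·Ka₁·C)) / 2 = 2.9803e-02 M. pH = -log(2.9803e-02) = 1.53.

pH = 1.53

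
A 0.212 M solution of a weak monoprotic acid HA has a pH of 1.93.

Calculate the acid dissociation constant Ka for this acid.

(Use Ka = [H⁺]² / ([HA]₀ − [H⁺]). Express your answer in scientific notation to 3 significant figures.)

[H⁺] = 10^(−pH) = 10^(−1.93) = 1.175e-02 M. For HA ⇌ H⁺ + A⁻, Ka = [H⁺][A⁻]/[HA] = [H⁺]² / ([HA]₀ − [H⁺]) = (1.175e-02)² / (0.212 − 1.175e-02) = 6.89e-04.

K_a = 6.89e-04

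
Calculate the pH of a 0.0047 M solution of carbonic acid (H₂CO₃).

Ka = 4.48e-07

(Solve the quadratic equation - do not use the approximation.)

x² + Ka×x - Ka×C = 0. Using quadratic formula: [H⁺] = 4.5663e-05

pH = 4.34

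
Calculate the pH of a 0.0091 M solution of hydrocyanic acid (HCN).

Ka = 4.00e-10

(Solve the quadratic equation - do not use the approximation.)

x² + Ka×x - Ka×C = 0. Using quadratic formula: [H⁺] = 1.9077e-06

pH = 5.72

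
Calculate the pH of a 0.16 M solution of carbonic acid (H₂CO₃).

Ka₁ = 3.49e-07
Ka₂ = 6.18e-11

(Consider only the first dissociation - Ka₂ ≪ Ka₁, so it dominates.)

First dissociation dominates. From Ka₁ = [H⁺][HA⁻]/[H₂A], x² + Ka₁·x − Ka₁·C = 0 with C = 0.16 M and Ka₁ = 3.49e-07. Solving: [H⁺] = (−Ka₁ + √(Ka₁² + 4·Ka₁·C)) / 2 = 2.3613e-04 M. pH = -log(2.3613e-04) = 3.63.

pH = 3.63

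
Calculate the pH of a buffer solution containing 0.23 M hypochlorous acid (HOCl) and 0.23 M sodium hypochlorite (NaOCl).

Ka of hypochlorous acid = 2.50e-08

pKa = -log(2.50e-08) = 7.60. pH = pKa + log([A⁻]/[HA]) = 7.60 + log(0.23/0.23)

pH = 7.60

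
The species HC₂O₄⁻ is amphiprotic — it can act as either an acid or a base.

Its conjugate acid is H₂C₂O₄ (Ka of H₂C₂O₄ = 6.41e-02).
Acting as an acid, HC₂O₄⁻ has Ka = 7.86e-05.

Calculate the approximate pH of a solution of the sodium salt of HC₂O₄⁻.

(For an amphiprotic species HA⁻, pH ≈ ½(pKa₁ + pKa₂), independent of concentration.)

pKa₁ = -log(6.41e-02) = 1.19; pKa₂ = -log(7.86e-05) = 4.10. For an amphiprotic species, pH ≈ ½(pKa₁ + pKa₂) = ½(1.19 + 4.10) = 2.65.

pH = 2.65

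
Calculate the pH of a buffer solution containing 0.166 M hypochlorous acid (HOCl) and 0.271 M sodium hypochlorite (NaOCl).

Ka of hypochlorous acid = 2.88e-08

pKa = -log(2.88e-08) = 7.54. pH = pKa + log([A⁻]/[HA]) = 7.54 + log(0.271/0.166)

pH = 7.75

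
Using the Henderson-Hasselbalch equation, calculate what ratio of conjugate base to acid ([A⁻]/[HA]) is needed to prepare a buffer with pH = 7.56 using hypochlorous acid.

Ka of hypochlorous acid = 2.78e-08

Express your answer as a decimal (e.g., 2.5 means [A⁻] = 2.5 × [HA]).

pKa = -log(2.78e-08) = 7.5560. pH = pKa + log([A⁻]/[HA]), so log([A⁻]/[HA]) = pH − pKa = 7.56 − 7.5560 = 0.0040. [A⁻]/[HA] = 10^(0.0040) = 1.01

[A⁻]/[HA] = 1.01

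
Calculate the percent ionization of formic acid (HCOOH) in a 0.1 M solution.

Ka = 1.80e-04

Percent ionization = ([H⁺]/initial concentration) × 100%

Using Ka equilibrium: x² + Ka×x - Ka×C = 0. Solving: [H⁺] = 4.1536e-03. Percent = (4.1536e-03/0.1) × 100

Percent ionization = 4.15%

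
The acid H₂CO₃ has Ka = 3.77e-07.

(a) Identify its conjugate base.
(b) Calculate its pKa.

(a) The conjugate base is formed by removing one H⁺ from H₂CO₃, giving HCO₃⁻. (b) pKa = -log(Ka) = -log(3.77e-07) = 6.42.

Conjugate base: HCO₃⁻; pK_a = 6.42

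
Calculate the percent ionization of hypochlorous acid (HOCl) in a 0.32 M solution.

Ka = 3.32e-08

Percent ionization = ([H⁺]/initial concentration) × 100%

Using Ka equilibrium: x² + Ka×x - Ka×C = 0. Solving: [H⁺] = 1.0306e-04. Percent = (1.0306e-04/0.32) × 100

Percent ionization = 0.0322%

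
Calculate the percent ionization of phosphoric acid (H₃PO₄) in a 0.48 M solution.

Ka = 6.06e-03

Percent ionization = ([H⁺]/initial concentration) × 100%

Using Ka equilibrium: x² + Ka×x - Ka×C = 0. Solving: [H⁺] = 5.0988e-02. Percent = (5.0988e-02/0.48) × 100

Percent ionization = 10.6%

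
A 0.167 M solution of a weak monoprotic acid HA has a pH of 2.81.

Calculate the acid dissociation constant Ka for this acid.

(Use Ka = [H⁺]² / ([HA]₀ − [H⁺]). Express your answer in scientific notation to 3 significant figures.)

[H⁺] = 10^(−pH) = 10^(−2.81) = 1.549e-03 M. For HA ⇌ H⁺ + A⁻, Ka = [H⁺][A⁻]/[HA] = [H⁺]² / ([HA]₀ − [H⁺]) = (1.549e-03)² / (0.167 − 1.549e-03) = 1.45e-05.

K_a = 1.45e-05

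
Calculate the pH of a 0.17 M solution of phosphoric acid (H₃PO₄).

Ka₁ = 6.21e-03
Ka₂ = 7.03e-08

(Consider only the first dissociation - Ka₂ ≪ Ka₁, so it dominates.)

First dissociation dominates. From Ka₁ = [H⁺][HA⁻]/[H₂A], x² + Ka₁·x − Ka₁·C = 0 with C = 0.17 M and Ka₁ = 6.21e-03. Solving: [H⁺] = (−Ka₁ + √(Ka₁² + 4·Ka₁·C)) / 2 = 2.9535e-02 M. pH = -log(2.9535e-02) = 1.53.

pH = 1.53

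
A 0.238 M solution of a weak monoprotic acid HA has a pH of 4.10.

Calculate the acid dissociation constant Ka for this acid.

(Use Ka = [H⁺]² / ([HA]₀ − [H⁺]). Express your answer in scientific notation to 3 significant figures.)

[H⁺] = 10^(−pH) = 10^(−4.10) = 7.943e-05 M. For HA ⇌ H⁺ + A⁻, Ka = [H⁺][A⁻]/[HA] = [H⁺]² / ([HA]₀ − [H⁺]) = (7.943e-05)² / (0.238 − 7.943e-05) = 2.65e-08.

K_a = 2.65e-08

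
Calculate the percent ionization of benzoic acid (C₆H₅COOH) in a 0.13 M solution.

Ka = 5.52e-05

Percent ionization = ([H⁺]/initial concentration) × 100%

Using Ka equilibrium: x² + Ka×x - Ka×C = 0. Solving: [H⁺] = 2.6513e-03. Percent = (2.6513e-03/0.13) × 100

Percent ionization = 2.04%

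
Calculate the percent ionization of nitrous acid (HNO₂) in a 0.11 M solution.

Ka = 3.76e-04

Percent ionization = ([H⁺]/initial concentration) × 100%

Using Ka equilibrium: x² + Ka×x - Ka×C = 0. Solving: [H⁺] = 6.2459e-03. Percent = (6.2459e-03/0.11) × 100

Percent ionization = 5.68%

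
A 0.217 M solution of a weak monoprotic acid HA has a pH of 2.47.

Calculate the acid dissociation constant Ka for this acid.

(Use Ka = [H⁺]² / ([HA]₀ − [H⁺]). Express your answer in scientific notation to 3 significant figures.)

[H⁺] = 10^(−pH) = 10^(−2.47) = 3.388e-03 M. For HA ⇌ H⁺ + A⁻, Ka = [H⁺][A⁻]/[HA] = [H⁺]² / ([HA]₀ − [H⁺]) = (3.388e-03)² / (0.217 − 3.388e-03) = 5.37e-05.

K_a = 5.37e-05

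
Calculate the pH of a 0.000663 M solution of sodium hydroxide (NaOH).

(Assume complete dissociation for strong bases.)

[OH⁻] = 0.000663 M for strong base. pOH = -log[OH⁻] = 3.18, pH = 14 - pOH

pH = 10.82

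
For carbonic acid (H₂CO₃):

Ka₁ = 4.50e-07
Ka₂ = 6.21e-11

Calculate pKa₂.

pKa₂ = -log(Ka₂) = -log(6.21e-11) = 10.21.

pK_{a2} = 10.21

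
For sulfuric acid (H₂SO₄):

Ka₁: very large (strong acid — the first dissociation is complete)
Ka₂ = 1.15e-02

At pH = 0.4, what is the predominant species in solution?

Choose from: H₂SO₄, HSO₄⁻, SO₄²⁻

The first dissociation is complete, so H₂SO₄ itself is never the predominant species in water; pKa₂ = -log(1.15e-02) = 1.94. For a polyprotic acid the predominant species crosses at each pKa: below pKa_n the protonated form dominates, above it the deprotonated form does. At pH = 0.4, the predominant species is HSO₄⁻.

HSO₄⁻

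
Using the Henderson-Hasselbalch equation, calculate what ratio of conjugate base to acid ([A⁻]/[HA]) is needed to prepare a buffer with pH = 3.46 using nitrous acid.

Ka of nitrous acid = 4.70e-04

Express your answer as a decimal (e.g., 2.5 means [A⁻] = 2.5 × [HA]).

pKa = -log(4.70e-04) = 3.3279. pH = pKa + log([A⁻]/[HA]), so log([A⁻]/[HA]) = pH − pKa = 3.46 − 3.3279 = 0.1321. [A⁻]/[HA] = 10^(0.1321) = 1.36

[A⁻]/[HA] = 1.36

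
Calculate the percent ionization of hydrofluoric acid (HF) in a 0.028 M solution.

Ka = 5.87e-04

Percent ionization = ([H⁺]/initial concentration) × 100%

Using Ka equilibrium: x² + Ka×x - Ka×C = 0. Solving: [H⁺] = 3.7712e-03. Percent = (3.7712e-03/0.028) × 100

Percent ionization = 13.5%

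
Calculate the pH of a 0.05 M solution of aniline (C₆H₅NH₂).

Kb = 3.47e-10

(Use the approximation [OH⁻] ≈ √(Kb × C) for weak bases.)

[OH⁻] = √(Kb × C) = √(3.47e-10 × 0.05) = 4.1653e-06. pOH = 5.38, pH = 14 - pOH

pH = 8.62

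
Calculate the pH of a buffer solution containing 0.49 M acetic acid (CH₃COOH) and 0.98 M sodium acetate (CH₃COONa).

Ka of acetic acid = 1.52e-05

pKa = -log(1.52e-05) = 4.82. pH = pKa + log([A⁻]/[HA]) = 4.82 + log(0.98/0.49)

pH = 5.12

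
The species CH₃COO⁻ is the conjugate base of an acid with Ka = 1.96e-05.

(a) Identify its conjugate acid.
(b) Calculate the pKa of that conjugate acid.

(a) The conjugate acid is formed by adding one H⁺ to CH₃COO⁻, giving CH₃COOH. (b) pKa = -log(Ka) = -log(1.96e-05) = 4.71.

Conjugate acid: CH₃COOH; pK_a = 4.71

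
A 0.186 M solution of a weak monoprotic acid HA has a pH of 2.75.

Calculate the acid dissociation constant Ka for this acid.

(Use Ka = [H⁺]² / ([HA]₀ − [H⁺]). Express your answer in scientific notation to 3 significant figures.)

[H⁺] = 10^(−pH) = 10^(−2.75) = 1.778e-03 M. For HA ⇌ H⁺ + A⁻, Ka = [H⁺][A⁻]/[HA] = [H⁺]² / ([HA]₀ − [H⁺]) = (1.778e-03)² / (0.186 − 1.778e-03) = 1.72e-05.

K_a = 1.72e-05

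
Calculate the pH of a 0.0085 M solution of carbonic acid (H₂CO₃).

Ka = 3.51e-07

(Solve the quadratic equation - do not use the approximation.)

x² + Ka×x - Ka×C = 0. Using quadratic formula: [H⁺] = 5.4446e-05

pH = 4.26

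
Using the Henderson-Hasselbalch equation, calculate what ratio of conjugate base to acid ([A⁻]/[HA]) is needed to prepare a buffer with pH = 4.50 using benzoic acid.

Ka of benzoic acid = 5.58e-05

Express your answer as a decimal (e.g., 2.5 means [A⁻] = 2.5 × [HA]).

pKa = -log(5.58e-05) = 4.2534. pH = pKa + log([A⁻]/[HA]), so log([A⁻]/[HA]) = pH − pKa = 4.50 − 4.2534 = 0.2466. [A⁻]/[HA] = 10^(0.2466) = 1.76

[A⁻]/[HA] = 1.76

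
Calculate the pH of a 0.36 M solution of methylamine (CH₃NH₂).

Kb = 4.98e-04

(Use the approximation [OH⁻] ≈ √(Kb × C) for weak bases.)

[OH⁻] = √(Kb × C) = √(4.98e-04 × 0.36) = 1.3390e-02. pOH = 1.87, pH = 14 - pOH

pH = 12.13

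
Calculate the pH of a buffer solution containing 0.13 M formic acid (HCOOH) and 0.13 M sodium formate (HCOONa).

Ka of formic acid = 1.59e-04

pKa = -log(1.59e-04) = 3.80. pH = pKa + log([A⁻]/[HA]) = 3.80 + log(0.13/0.13)

pH = 3.80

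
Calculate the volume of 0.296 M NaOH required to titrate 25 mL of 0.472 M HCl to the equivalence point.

At equivalence: moles acid = moles base. moles HCl = 0.472 × 25/1000 = 0.0118 mol. V_base = moles / 0.296 × 1000 = 39.9 mL.

V_{base} = 39.9 mL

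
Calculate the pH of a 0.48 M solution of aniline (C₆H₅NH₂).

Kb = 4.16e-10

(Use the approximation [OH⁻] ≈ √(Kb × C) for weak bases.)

[OH⁻] = √(Kb × C) = √(4.16e-10 × 0.48) = 1.4131e-05. pOH = 4.85, pH = 14 - pOH

pH = 9.15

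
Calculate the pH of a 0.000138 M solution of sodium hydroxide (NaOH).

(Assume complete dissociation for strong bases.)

[OH⁻] = 0.000138 M for strong base. pOH = -log[OH⁻] = 3.86, pH = 14 - pOH

pH = 10.14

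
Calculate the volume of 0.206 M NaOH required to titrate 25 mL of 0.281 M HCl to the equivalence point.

At equivalence: moles acid = moles base. moles HCl = 0.281 × 25/1000 = 0.007025 mol. V_base = moles / 0.206 × 1000 = 34.1 mL.

V_{base} = 34.1 mL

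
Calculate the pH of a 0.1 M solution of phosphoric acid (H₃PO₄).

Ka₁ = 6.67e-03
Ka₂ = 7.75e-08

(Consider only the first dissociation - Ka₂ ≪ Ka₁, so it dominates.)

First dissociation dominates. From Ka₁ = [H⁺][HA⁻]/[H₂A], x² + Ka₁·x − Ka₁·C = 0 with C = 0.1 M and Ka₁ = 6.67e-03. Solving: [H⁺] = (−Ka₁ + √(Ka₁² + 4·Ka₁·C)) / 2 = 2.2706e-02 M. pH = -log(2.2706e-02) = 1.64.

pH = 1.64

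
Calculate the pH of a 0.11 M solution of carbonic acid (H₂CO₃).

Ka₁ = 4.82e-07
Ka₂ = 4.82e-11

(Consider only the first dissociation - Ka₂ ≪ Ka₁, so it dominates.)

First dissociation dominates. From Ka₁ = [H⁺][HA⁻]/[H₂A], x² + Ka₁·x − Ka₁·C = 0 with C = 0.11 M and Ka₁ = 4.82e-07. Solving: [H⁺] = (−Ka₁ + √(Ka₁² + 4·Ka₁·C)) / 2 = 2.3002e-04 M. pH = -log(2.3002e-04) = 3.64.

pH = 3.64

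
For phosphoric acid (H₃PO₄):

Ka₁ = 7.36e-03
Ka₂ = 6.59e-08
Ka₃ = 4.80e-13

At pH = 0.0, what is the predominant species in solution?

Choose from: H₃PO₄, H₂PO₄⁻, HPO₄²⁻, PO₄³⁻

pKa₁ = 2.13, pKa₂ = 7.18, pKa₃ = 12.32. For a polyprotic acid the predominant species crosses at each pKa: below pKa_n the protonated form dominates, above it the deprotonated form does. At pH = 0.0, the predominant species is H₃PO₄.

H₃PO₄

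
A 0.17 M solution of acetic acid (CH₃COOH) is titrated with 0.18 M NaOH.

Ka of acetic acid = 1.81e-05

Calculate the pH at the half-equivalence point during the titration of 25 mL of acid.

At half-equivalence [HA] = [A⁻], so Henderson-Hasselbalch gives pH = pKa = -log(1.81e-05) = 4.74.

pH = pKa = 4.74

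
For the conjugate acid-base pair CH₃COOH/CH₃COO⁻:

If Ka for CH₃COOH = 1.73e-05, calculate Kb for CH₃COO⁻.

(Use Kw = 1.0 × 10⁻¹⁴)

For a conjugate pair Ka × Kb = Kw, so Kb = Kw/Ka = 1.0 × 10⁻¹⁴ / 1.73e-05 = 5.78e-10.

K_b = 5.78e-10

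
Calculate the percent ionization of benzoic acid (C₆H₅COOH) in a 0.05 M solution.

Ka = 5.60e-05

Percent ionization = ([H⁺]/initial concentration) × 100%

Using Ka equilibrium: x² + Ka×x - Ka×C = 0. Solving: [H⁺] = 1.6456e-03. Percent = (1.6456e-03/0.05) × 100

Percent ionization = 3.29%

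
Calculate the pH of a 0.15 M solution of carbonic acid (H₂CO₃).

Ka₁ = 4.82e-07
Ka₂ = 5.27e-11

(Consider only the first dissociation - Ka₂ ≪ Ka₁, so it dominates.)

First dissociation dominates. From Ka₁ = [H⁺][HA⁻]/[H₂A], x² + Ka₁·x − Ka₁·C = 0 with C = 0.15 M and Ka₁ = 4.82e-07. Solving: [H⁺] = (−Ka₁ + √(Ka₁² + 4·Ka₁·C)) / 2 = 2.6865e-04 M. pH = -log(2.6865e-04) = 3.57.

pH = 3.57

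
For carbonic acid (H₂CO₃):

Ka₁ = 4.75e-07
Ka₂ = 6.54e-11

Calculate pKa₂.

pKa₂ = -log(Ka₂) = -log(6.54e-11) = 10.18.

pK_{a2} = 10.18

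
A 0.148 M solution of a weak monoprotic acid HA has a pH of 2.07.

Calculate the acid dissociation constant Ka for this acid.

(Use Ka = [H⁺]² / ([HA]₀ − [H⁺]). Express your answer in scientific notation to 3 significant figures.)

[H⁺] = 10^(−pH) = 10^(−2.07) = 8.511e-03 M. For HA ⇌ H⁺ + A⁻, Ka = [H⁺][A⁻]/[HA] = [H⁺]² / ([HA]₀ − [H⁺]) = (8.511e-03)² / (0.148 − 8.511e-03) = 5.19e-04.

K_a = 5.19e-04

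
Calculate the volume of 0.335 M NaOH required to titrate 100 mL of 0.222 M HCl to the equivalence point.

At equivalence: moles acid = moles base. moles HCl = 0.222 × 100/1000 = 0.0222 mol. V_base = moles / 0.335 × 1000 = 66.3 mL.

V_{base} = 66.3 mL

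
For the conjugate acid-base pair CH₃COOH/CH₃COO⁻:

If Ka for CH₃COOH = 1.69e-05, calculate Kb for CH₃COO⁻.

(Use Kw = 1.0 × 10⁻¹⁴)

For a conjugate pair Ka × Kb = Kw, so Kb = Kw/Ka = 1.0 × 10⁻¹⁴ / 1.69e-05 = 5.92e-10.

K_b = 5.92e-10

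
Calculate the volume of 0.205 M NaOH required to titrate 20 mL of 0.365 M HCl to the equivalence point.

At equivalence: moles acid = moles base. moles HCl = 0.365 × 20/1000 = 0.0073 mol. V_base = moles / 0.205 × 1000 = 35.6 mL.

V_{base} = 35.6 mL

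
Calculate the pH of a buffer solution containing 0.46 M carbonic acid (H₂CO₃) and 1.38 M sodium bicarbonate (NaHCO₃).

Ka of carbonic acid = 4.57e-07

pKa = -log(4.57e-07) = 6.34. pH = pKa + log([A⁻]/[HA]) = 6.34 + log(1.38/0.46)

pH = 6.82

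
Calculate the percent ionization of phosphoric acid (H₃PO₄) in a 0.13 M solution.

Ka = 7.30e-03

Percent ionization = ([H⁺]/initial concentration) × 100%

Using Ka equilibrium: x² + Ka×x - Ka×C = 0. Solving: [H⁺] = 2.7371e-02. Percent = (2.7371e-02/0.13) × 100

Percent ionization = 21.1%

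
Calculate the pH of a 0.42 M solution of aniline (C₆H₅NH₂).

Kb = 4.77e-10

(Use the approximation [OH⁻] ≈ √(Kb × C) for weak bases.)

[OH⁻] = √(Kb × C) = √(4.77e-10 × 0.42) = 1.4154e-05. pOH = 4.85, pH = 14 - pOH

pH = 9.15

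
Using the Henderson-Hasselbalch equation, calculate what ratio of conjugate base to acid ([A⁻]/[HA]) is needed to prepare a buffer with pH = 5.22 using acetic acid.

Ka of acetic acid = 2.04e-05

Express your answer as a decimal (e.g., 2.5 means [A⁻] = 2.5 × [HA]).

pKa = -log(2.04e-05) = 4.6904. pH = pKa + log([A⁻]/[HA]), so log([A⁻]/[HA]) = pH − pKa = 5.22 − 4.6904 = 0.5296. [A⁻]/[HA] = 10^(0.5296) = 3.39

[A⁻]/[HA] = 3.39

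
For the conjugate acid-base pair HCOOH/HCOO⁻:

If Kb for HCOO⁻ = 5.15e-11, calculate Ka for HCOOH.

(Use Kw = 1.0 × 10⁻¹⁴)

For a conjugate pair Ka × Kb = Kw, so Ka = Kw/Kb = 1.0 × 10⁻¹⁴ / 5.15e-11 = 1.94e-04.

K_a = 1.94e-04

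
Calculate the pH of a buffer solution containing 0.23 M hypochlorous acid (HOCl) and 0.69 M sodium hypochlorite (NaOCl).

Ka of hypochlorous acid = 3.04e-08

pKa = -log(3.04e-08) = 7.52. pH = pKa + log([A⁻]/[HA]) = 7.52 + log(0.69/0.23)

pH = 7.99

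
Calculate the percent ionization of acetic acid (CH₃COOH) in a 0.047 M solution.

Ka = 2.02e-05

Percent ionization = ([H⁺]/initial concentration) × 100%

Using Ka equilibrium: x² + Ka×x - Ka×C = 0. Solving: [H⁺] = 9.6432e-04. Percent = (9.6432e-04/0.047) × 100

Percent ionization = 2.05%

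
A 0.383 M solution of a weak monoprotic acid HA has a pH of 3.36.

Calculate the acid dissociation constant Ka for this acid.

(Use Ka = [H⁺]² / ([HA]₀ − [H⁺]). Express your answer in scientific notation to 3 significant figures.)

[H⁺] = 10^(−pH) = 10^(−3.36) = 4.365e-04 M. For HA ⇌ H⁺ + A⁻, Ka = [H⁺][A⁻]/[HA] = [H⁺]² / ([HA]₀ − [H⁺]) = (4.365e-04)² / (0.383 − 4.365e-04) = 4.98e-07.

K_a = 4.98e-07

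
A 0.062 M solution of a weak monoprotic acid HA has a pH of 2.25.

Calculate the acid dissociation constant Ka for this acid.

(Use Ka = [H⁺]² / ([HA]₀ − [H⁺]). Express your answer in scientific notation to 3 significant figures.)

[H⁺] = 10^(−pH) = 10^(−2.25) = 5.623e-03 M. For HA ⇌ H⁺ + A⁻, Ka = [H⁺][A⁻]/[HA] = [H⁺]² / ([HA]₀ − [H⁺]) = (5.623e-03)² / (0.062 − 5.623e-03) = 5.61e-04.

K_a = 5.61e-04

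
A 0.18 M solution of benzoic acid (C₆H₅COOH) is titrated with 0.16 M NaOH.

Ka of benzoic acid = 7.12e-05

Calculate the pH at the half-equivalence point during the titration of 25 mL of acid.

At half-equivalence [HA] = [A⁻], so Henderson-Hasselbalch gives pH = pKa = -log(7.12e-05) = 4.15.

pH = pKa = 4.15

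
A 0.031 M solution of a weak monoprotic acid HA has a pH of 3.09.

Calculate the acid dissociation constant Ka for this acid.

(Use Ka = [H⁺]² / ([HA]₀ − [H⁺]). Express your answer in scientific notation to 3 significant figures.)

[H⁺] = 10^(−pH) = 10^(−3.09) = 8.128e-04 M. For HA ⇌ H⁺ + A⁻, Ka = [H⁺][A⁻]/[HA] = [H⁺]² / ([HA]₀ − [H⁺]) = (8.128e-04)² / (0.031 − 8.128e-04) = 2.19e-05.

K_a = 2.19e-05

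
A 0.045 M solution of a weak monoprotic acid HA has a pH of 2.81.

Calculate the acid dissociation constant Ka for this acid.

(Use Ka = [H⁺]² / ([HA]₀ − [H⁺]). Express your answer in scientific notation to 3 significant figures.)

[H⁺] = 10^(−pH) = 10^(−2.81) = 1.549e-03 M. For HA ⇌ H⁺ + A⁻, Ka = [H⁺][A⁻]/[HA] = [H⁺]² / ([HA]₀ − [H⁺]) = (1.549e-03)² / (0.045 − 1.549e-03) = 5.52e-05.

K_a = 5.52e-05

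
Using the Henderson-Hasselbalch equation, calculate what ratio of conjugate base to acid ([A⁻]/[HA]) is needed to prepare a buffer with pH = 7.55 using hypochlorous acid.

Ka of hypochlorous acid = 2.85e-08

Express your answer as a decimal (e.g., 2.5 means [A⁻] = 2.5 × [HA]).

pKa = -log(2.85e-08) = 7.5452. pH = pKa + log([A⁻]/[HA]), so log([A⁻]/[HA]) = pH − pKa = 7.55 − 7.5452 = 0.0048. [A⁻]/[HA] = 10^(0.0048) = 1.01

[A⁻]/[HA] = 1.01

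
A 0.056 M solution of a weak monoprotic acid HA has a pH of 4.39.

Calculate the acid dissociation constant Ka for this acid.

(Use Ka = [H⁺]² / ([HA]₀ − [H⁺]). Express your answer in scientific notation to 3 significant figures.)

[H⁺] = 10^(−pH) = 10^(−4.39) = 4.074e-05 M. For HA ⇌ H⁺ + A⁻, Ka = [H⁺][A⁻]/[HA] = [H⁺]² / ([HA]₀ − [H⁺]) = (4.074e-05)² / (0.056 − 4.074e-05) = 2.97e-08.

K_a = 2.97e-08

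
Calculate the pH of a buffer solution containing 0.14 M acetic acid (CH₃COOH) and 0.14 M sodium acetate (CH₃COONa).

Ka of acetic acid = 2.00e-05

pKa = -log(2.00e-05) = 4.70. pH = pKa + log([A⁻]/[HA]) = 4.70 + log(0.14/0.14)

pH = 4.70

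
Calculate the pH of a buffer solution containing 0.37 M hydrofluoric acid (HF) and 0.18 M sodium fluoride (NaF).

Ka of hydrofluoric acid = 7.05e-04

pKa = -log(7.05e-04) = 3.15. pH = pKa + log([A⁻]/[HA]) = 3.15 + log(0.18/0.37)

pH = 2.84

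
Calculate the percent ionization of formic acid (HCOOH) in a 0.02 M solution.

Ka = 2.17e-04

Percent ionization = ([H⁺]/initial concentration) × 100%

Using Ka equilibrium: x² + Ka×x - Ka×C = 0. Solving: [H⁺] = 1.9776e-03. Percent = (1.9776e-03/0.02) × 100

Percent ionization = 9.89%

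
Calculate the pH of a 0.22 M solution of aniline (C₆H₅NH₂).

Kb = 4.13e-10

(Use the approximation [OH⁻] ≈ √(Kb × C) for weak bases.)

[OH⁻] = √(Kb × C) = √(4.13e-10 × 0.22) = 9.5321e-06. pOH = 5.02, pH = 14 - pOH

pH = 8.98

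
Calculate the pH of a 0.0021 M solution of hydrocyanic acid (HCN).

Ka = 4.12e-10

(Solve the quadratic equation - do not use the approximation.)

x² + Ka×x - Ka×C = 0. Using quadratic formula: [H⁺] = 9.2996e-07

pH = 6.03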